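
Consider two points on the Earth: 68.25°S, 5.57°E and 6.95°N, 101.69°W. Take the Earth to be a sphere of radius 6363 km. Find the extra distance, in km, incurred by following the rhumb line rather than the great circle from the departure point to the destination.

Great circle: cos σ = sin φ₁ sin φ₂ + cos φ₁ cos φ₂ cos Δλ,  σ = 1.7942 rad → d_gc = 11416.4 km
Rhumb line: Δψ = +1.7712, q = Δφ/Δψ = 0.7410, d_rh = R√(Δφ²+q²Δλ²) = 12151.3 km
Excess = 12151.3 − 11416.4 = 734.9 ≈ 735 km

735 km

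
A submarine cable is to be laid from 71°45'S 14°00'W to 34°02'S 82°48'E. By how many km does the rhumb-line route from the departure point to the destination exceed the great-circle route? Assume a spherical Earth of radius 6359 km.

590 km

Great circle: cos σ = sin φ₁ sin φ₂ + cos φ₁ cos φ₂ cos Δλ,  σ = 1.0463 rad → d_gc = 6653.3 km
Rhumb line: Δψ = +1.1963, q = Δφ/Δψ = 0.5502, d_rh = R√(Δφ²+q²Δλ²) = 7243.5 km
Excess = 7243.5 − 6653.3 = 590.2 ≈ 590 km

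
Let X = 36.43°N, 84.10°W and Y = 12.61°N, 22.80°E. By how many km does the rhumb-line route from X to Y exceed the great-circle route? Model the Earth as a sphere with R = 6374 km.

390 km

Great circle: cos σ = sin φ₁ sin φ₂ + cos φ₁ cos φ₂ cos Δλ,  σ = 1.6696 rad → d_gc = 10641.8 km
Rhumb line: Δψ = -0.4617, q = Δφ/Δψ = 0.9005, d_rh = R√(Δφ²+q²Δλ²) = 11031.6 km
Excess = 11031.6 − 10641.8 = 389.8 ≈ 390 km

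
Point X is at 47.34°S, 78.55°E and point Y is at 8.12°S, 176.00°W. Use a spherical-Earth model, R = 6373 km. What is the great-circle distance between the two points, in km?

10488 km

cos σ = sin φ₁ sin φ₂ + cos φ₁ cos φ₂ cos Δλ
      = sin(-47.34°)sin(-8.12°) + cos(-47.34°)cos(-8.12°)cos(105.45°) = -0.0748
σ = 94.292° → d = Rσ = 6373·1.64571 = 10488 km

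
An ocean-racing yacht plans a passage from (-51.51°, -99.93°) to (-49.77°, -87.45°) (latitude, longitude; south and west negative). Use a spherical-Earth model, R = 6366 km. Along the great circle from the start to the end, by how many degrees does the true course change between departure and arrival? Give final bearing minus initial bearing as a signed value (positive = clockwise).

Initial bearing θ₁ = atan2(sin Δλ cos φ₂, cos φ₁ sin φ₂ − sin φ₁ cos φ₂ cos Δλ) = 82.48°
Final bearing θ₂ = (initial bearing from the destination back to the start) + 180° = 72.82°
Δθ = θ₂ − θ₁ = -9.7°

-9.7°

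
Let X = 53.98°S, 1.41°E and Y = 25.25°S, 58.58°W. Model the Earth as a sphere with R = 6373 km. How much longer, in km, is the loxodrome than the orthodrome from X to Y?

Great circle: cos σ = sin φ₁ sin φ₂ + cos φ₁ cos φ₂ cos Δλ,  σ = 0.9134 rad → d_gc = 5821.3 km
Rhumb line: Δψ = +0.6679, q = Δφ/Δψ = 0.7508, d_rh = R√(Δφ²+q²Δλ²) = 5942.1 km
Excess = 5942.1 − 5821.3 = 120.8 ≈ 121 km

121 km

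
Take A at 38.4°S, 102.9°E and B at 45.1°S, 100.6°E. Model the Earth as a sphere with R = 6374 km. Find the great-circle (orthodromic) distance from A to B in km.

769 km

Haversine: a = sin²(Δφ/2)+cos φ₁ cos φ₂ sin²(Δλ/2) = 0.00364;  σ = 2·atan2(√a,√(1−a))
σ = 6.915° → d = Rσ = 6374·0.12070 = 769 km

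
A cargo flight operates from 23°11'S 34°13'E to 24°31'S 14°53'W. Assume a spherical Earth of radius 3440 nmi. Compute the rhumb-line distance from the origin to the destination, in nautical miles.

2697 nmi

Δψ = ln[tan(π/4+φ₂/2)/tan(π/4+φ₁/2)] = -0.0254;  Δφ = -0.0233 rad,  Δλ = -0.8570 rad
q = Δφ/Δψ = 0.9146
d = R·√(Δφ² + q²Δλ²) = 3440·0.78410 = 2697 nmi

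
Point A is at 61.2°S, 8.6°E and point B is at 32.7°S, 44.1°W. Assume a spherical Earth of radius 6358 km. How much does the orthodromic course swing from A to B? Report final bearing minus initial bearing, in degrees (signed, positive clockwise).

At departure: θ₁ = atan2(sin Δλ cos φ₂, cos φ₁ sin φ₂ − sin φ₁ cos φ₂ cos Δλ) = 285.58°
At arrival: θ₂ = atan2(sin Δλ cos φ₁, −cos φ₂ sin φ₁ + sin φ₂ cos φ₁ cos Δλ) = 326.53°
Δθ = θ₂ − θ₁ = +41.0°

+41.0°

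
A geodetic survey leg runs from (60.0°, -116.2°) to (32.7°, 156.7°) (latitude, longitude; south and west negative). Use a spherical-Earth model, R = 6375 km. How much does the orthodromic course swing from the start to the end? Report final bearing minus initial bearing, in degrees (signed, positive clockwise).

Initial bearing θ₁ = atan2(sin Δλ cos φ₂, cos φ₁ sin φ₂ − sin φ₁ cos φ₂ cos Δλ) = 285.51°
Final bearing θ₂ = (initial bearing from the destination back to the start) + 180° = 214.93°
Δθ = θ₂ − θ₁ = -70.6°

-70.6°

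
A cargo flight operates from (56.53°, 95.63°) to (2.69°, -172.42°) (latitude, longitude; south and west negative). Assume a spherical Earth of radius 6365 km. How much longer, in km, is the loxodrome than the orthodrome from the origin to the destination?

372 km

Great circle: cos σ = sin φ₁ sin φ₂ + cos φ₁ cos φ₂ cos Δλ,  σ = 1.5504 rad → d_gc = 9868.2 km
Rhumb line: Δψ = -1.1547, q = Δφ/Δψ = 0.8138, d_rh = R√(Δφ²+q²Δλ²) = 10240.6 km
Excess = 10240.6 − 9868.2 = 372.4 ≈ 372 km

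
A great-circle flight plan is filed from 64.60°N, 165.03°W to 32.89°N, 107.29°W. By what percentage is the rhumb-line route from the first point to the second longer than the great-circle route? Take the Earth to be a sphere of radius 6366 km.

Great circle: σ = 0.8192 rad → d_gc = Rσ = 5215.2 km
Rhumb: Δφ = -0.5534, Δλ = +1.0078, Δψ = -0.8816, q = Δφ/Δψ = 0.6278 → d_rh = R√(Δφ²+q²Δλ²) = 5350.9 km
Excess = (5350.9 − 5215.2) / 5215.2 = 135.7 / 5215.2 = 2.60% ≈ 2.6%

2.6%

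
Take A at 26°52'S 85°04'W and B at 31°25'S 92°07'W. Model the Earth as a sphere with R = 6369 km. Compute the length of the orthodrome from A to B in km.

Haversine: a = sin²(Δφ/2)+cos φ₁ cos φ₂ sin²(Δλ/2) = 0.00445;  σ = 2·atan2(√a,√(1−a))
σ = 7.653° → d = Rσ = 6369·0.13357 = 851 km

851 km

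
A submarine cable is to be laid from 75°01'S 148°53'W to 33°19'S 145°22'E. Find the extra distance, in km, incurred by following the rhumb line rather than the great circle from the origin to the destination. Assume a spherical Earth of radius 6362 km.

Great circle: cos σ = sin φ₁ sin φ₂ + cos φ₁ cos φ₂ cos Δλ,  σ = 0.9029 rad → d_gc = 5744.3 km
Rhumb line: Δψ = +1.4114, q = Δφ/Δψ = 0.5157, d_rh = R√(Δφ²+q²Δλ²) = 5967.6 km
Excess = 5967.6 − 5744.3 = 223.3 ≈ 223 km

223 km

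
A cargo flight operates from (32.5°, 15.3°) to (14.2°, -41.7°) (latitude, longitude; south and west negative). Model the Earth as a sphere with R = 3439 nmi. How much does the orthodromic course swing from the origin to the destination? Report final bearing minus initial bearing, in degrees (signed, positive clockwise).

-24.6°

Initial bearing θ₁ = atan2(sin Δλ cos φ₂, cos φ₁ sin φ₂ − sin φ₁ cos φ₂ cos Δλ) = 264.60°
Final bearing θ₂ = (initial bearing from the destination back to the start) + 180° = 240.01°
Δθ = θ₂ − θ₁ = -24.6°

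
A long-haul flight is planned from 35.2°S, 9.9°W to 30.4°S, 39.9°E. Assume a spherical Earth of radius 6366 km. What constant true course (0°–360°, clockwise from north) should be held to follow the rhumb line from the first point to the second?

Δψ = ln[tan(π/4+φ₂/2)/tan(π/4+φ₁/2)] = +0.0997
Δλ = +0.8692 rad (taken the short way round)
course = atan2(Δλ, Δψ) = 83.46°

83.5°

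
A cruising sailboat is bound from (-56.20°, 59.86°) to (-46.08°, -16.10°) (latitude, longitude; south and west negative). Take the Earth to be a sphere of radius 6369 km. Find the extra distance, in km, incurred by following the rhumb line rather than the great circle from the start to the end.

Great circle: cos σ = sin φ₁ sin φ₂ + cos φ₁ cos φ₂ cos Δλ,  σ = 0.8063 rad → d_gc = 5135.3 km
Rhumb line: Δψ = +0.2830, q = Δφ/Δψ = 0.6241, d_rh = R√(Δφ²+q²Δλ²) = 5388.3 km
Excess = 5388.3 − 5135.3 = 253.0 ≈ 253 km

253 km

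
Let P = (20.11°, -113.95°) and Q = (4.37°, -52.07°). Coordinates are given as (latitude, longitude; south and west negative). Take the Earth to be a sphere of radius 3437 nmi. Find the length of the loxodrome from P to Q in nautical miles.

Rhumb course C = atan2(Δλ, Δψ) with Δψ = ln[tan(π/4+φ₂/2)/tan(π/4+φ₁/2)] = -0.2821, Δλ = +1.0800 → C = 104.64°
d = R·|Δφ| / |cos C| = 3437·0.27471 / 0.25270 = 3736 nmi

3736 nmi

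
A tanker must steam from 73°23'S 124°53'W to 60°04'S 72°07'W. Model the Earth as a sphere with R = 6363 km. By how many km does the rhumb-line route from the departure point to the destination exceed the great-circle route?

Great circle: cos σ = sin φ₁ sin φ₂ + cos φ₁ cos φ₂ cos Δλ,  σ = 0.4109 rad → d_gc = 2614.6 km
Rhumb line: Δψ = +0.6046, q = Δφ/Δψ = 0.3844, d_rh = R√(Δφ²+q²Δλ²) = 2694.7 km
Excess = 2694.7 − 2614.6 = 80.1 ≈ 80 km

80 km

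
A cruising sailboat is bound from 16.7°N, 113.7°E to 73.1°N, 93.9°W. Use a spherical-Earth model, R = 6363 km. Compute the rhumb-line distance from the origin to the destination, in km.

Δψ = ln[tan(π/4+φ₂/2)/tan(π/4+φ₁/2)] = +1.6111;  Δφ = +0.9844 rad,  Δλ = +2.6599 rad
q = Δφ/Δψ = 0.6110
d = R·√(Δφ² + q²Δλ²) = 6363·1.90004 = 12090 km

12090 km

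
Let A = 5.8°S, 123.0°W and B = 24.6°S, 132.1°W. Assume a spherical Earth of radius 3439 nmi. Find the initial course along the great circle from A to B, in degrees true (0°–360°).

N = sin Δλ·cos φ₂ = -0.1438;  D = cos φ₁ sin φ₂ − sin φ₁ cos φ₂ cos Δλ = -0.3234
initial course = atan2(N, D) = 203.97°

204.0°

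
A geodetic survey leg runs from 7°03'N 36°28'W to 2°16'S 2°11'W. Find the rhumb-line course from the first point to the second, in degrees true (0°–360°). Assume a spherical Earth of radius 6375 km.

Meridional parts: M(φ₁)=+0.1234, M(φ₂)=-0.0396 → ΔM = -0.1629;  Δλ = +0.5984 rad
tan C = Δλ / ΔM = -3.6725 → C = 105.23°

105.2°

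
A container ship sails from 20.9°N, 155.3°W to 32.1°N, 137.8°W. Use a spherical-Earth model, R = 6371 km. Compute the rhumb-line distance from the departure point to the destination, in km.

Δψ = ln[tan(π/4+φ₂/2)/tan(π/4+φ₁/2)] = +0.2189;  Δφ = +0.1955 rad,  Δλ = +0.3054 rad
q = Δφ/Δψ = 0.8928
d = R·√(Δφ² + q²Δλ²) = 6371·0.33552 = 2138 km

2138 km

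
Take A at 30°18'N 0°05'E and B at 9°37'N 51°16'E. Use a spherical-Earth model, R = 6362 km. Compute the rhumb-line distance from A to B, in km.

Δψ = ln[tan(π/4+φ₂/2)/tan(π/4+φ₁/2)] = -0.3867;  Δφ = -0.3610 rad,  Δλ = +0.8933 rad
q = Δφ/Δψ = 0.9335
d = R·√(Δφ² + q²Δλ²) = 6362·0.90866 = 5781 km

5781 km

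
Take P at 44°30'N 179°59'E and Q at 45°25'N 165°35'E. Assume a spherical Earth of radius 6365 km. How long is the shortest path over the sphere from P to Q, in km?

cos σ = sin φ₁ sin φ₂ + cos φ₁ cos φ₂ cos Δλ
      = sin(44.50°)sin(45.42°) + cos(44.50°)cos(45.42°)cos(-14.40°) = 0.9841
σ = 10.217° → d = Rσ = 6365·0.17832 = 1135 km

1135 km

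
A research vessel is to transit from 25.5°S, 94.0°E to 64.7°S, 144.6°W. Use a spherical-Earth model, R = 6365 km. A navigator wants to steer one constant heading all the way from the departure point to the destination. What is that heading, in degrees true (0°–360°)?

Meridional parts: M(φ₁)=-0.4605, M(φ₂)=-1.4941 → ΔM = -1.0336;  Δλ = +2.1188 rad
tan C = Δλ / ΔM = -2.0499 → C = 116.00°

116.0°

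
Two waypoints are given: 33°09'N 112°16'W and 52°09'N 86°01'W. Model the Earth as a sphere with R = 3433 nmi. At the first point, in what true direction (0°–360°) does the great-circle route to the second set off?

N = sin Δλ·cos φ₂ = +0.2714;  D = cos φ₁ sin φ₂ − sin φ₁ cos φ₂ cos Δλ = +0.3602
initial course = atan2(N, D) = 37.00°

37.0°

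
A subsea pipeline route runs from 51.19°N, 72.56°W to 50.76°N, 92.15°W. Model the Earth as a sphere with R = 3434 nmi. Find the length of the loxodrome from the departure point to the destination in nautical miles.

740 nmi

Δψ = ln[tan(π/4+φ₂/2)/tan(π/4+φ₁/2)] = -0.0119;  Δφ = -0.0075 rad,  Δλ = -0.3419 rad
q = Δφ/Δψ = 0.6297
d = R·√(Δφ² + q²Δλ²) = 3434·0.21542 = 740 nmi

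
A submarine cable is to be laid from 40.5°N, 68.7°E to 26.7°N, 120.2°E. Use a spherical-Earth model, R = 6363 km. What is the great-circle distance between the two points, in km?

4929 km

Haversine: a = sin²(Δφ/2)+cos φ₁ cos φ₂ sin²(Δλ/2) = 0.14265;  σ = 2·atan2(√a,√(1−a))
σ = 44.381° → d = Rσ = 6363·0.77460 = 4929 km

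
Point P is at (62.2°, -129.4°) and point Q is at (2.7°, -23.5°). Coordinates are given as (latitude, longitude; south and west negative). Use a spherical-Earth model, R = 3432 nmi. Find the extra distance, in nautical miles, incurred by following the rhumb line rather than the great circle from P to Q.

358 nmi

Great circle: cos σ = sin φ₁ sin φ₂ + cos φ₁ cos φ₂ cos Δλ,  σ = 1.6569 rad → d_gc = 5686.4 nmi
Rhumb line: Δψ = -1.3493, q = Δφ/Δψ = 0.7696, d_rh = R√(Δφ²+q²Δλ²) = 6044.6 nmi
Excess = 6044.6 − 5686.4 = 358.2 ≈ 358 nmi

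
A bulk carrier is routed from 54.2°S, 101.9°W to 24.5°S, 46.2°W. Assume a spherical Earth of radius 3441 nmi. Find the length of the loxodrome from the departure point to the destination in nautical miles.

3085 nmi

Rhumb course C = atan2(Δλ, Δψ) with Δψ = ln[tan(π/4+φ₂/2)/tan(π/4+φ₁/2)] = +0.6889, Δλ = +0.9721 → C = 54.68°
d = R·|Δφ| / |cos C| = 3441·0.51836 / 0.57816 = 3085 nmi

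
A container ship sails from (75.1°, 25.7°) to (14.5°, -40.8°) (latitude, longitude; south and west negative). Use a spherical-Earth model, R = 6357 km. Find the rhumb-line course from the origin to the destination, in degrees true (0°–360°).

213.1°

Meridional parts: M(φ₁)=+2.0344, M(φ₂)=+0.2558 → ΔM = -1.7785;  Δλ = -1.1606 rad
tan C = Δλ / ΔM = +0.6526 → C = 213.13°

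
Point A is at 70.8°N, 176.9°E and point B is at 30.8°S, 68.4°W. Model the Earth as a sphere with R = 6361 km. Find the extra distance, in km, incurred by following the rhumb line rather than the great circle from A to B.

Great circle: cos σ = sin φ₁ sin φ₂ + cos φ₁ cos φ₂ cos Δλ,  σ = 2.2163 rad → d_gc = 14097.89 km
Rhumb line: Δψ = -2.3425, q = Δφ/Δψ = 0.7570, d_rh = R√(Δφ²+q²Δλ²) = 14837.43 km
Excess = 14837.43 − 14097.89 = 739.54 ≈ 740 km

740 km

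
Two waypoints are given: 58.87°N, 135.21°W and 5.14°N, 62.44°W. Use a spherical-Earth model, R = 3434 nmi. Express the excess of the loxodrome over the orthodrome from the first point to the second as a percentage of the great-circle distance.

Great circle: σ = 1.3395 rad → d_gc = Rσ = 4600.0 nmi
Rhumb: Δφ = -0.9378, Δλ = +1.2701, Δψ = -1.1883, q = Δφ/Δψ = 0.7891 → d_rh = R√(Δφ²+q²Δλ²) = 4713.4 nmi
Excess = (4713.4 − 4600.0) / 4600.0 = 113.4 / 4600.0 = 2.47% ≈ 2.5%

2.5%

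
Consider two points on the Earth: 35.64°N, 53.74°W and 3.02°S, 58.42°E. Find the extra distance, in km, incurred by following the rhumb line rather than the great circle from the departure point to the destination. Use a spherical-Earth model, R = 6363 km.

268 km

Great circle: cos σ = sin φ₁ sin φ₂ + cos φ₁ cos φ₂ cos Δλ,  σ = 1.9143 rad → d_gc = 12180.9 km
Rhumb line: Δψ = -0.7193, q = Δφ/Δψ = 0.9381, d_rh = R√(Δφ²+q²Δλ²) = 12448.8 km
Excess = 12448.8 − 12180.9 = 267.9 ≈ 268 km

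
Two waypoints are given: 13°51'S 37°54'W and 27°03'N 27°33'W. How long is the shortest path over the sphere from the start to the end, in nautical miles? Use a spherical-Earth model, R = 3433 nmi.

Haversine: a = sin²(Δφ/2)+cos φ₁ cos φ₂ sin²(Δλ/2) = 0.12911;  σ = 2·atan2(√a,√(1−a))
σ = 42.116° → d = Rσ = 3433·0.73507 = 2523 nmi

2523 nmi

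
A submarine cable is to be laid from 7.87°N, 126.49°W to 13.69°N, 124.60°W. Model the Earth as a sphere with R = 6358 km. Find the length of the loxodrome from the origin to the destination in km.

Δψ = ln[tan(π/4+φ₂/2)/tan(π/4+φ₁/2)] = +0.1035;  Δφ = +0.1016 rad,  Δλ = +0.0330 rad
q = Δφ/Δψ = 0.9819
d = R·√(Δφ² + q²Δλ²) = 6358·0.10662 = 678 km

678 km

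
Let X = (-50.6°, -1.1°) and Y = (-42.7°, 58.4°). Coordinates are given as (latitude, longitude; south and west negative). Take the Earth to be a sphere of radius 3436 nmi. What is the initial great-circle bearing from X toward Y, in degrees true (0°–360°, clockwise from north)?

102.7°

N = sin Δλ·cos φ₂ = +0.6332;  D = cos φ₁ sin φ₂ − sin φ₁ cos φ₂ cos Δλ = -0.1422
initial course = atan2(N, D) = 102.66°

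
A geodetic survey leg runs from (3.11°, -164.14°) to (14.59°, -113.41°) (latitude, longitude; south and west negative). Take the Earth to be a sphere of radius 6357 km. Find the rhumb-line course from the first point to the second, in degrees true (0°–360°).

Δψ = ln[tan(π/4+φ₂/2)/tan(π/4+φ₁/2)] = +0.2031
Δλ = +0.8854 rad (taken the short way round)
course = atan2(Δλ, Δψ) = 77.08°

77.1°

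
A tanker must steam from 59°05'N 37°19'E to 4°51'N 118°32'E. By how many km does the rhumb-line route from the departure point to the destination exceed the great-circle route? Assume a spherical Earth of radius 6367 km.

287 km

Great circle: cos σ = sin φ₁ sin φ₂ + cos φ₁ cos φ₂ cos Δλ,  σ = 1.4195 rad → d_gc = 9038.028 km
Rhumb line: Δψ = -1.2006, q = Δφ/Δψ = 0.7884, d_rh = R√(Δφ²+q²Δλ²) = 9324.532 km
Excess = 9324.532 − 9038.028 = 286.504 ≈ 287 km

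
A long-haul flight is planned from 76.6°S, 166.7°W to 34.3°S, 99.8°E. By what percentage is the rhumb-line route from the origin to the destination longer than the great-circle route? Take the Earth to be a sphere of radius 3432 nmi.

8.5%

Great circle: σ = 1.0045 rad → d_gc = Rσ = 3447.5 nmi
Rhumb: Δφ = +0.7383, Δλ = -1.6319, Δψ = +1.5036, q = Δφ/Δψ = 0.4910 → d_rh = R√(Δφ²+q²Δλ²) = 3739.3 nmi
Excess = (3739.3 − 3447.5) / 3447.5 = 291.8 / 3447.5 = 8.46% ≈ 8.5%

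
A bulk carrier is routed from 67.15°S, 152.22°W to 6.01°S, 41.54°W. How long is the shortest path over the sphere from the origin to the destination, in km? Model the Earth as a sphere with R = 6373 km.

10265 km

Haversine: a = sin²(Δφ/2)+cos φ₁ cos φ₂ sin²(Δλ/2) = 0.51995;  σ = 2·atan2(√a,√(1−a))
σ = 92.286° → d = Rσ = 6373·1.61070 = 10265 km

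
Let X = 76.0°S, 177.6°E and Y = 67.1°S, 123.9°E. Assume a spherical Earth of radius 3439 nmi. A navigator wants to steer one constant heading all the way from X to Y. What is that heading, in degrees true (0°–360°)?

Δψ = ln[tan(π/4+φ₂/2)/tan(π/4+φ₁/2)] = +0.5005
Δλ = -0.9372 rad (taken the short way round)
course = atan2(Δλ, Δψ) = 298.10°

298.1°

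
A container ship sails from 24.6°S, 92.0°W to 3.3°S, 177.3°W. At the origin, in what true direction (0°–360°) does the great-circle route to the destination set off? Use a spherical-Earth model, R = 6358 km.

268.9°

θ = atan2( sin Δλ·cos φ₂ ,  cos φ₁ sin φ₂ − sin φ₁ cos φ₂ cos Δλ )
  = atan2(-0.9950, -0.0183) = 268.95°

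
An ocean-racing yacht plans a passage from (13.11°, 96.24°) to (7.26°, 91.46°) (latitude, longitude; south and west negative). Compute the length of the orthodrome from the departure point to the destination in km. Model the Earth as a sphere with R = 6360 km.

Haversine: a = sin²(Δφ/2)+cos φ₁ cos φ₂ sin²(Δλ/2) = 0.00428;  σ = 2·atan2(√a,√(1−a))
σ = 7.506° → d = Rσ = 6360·0.13100 = 833 km

833 km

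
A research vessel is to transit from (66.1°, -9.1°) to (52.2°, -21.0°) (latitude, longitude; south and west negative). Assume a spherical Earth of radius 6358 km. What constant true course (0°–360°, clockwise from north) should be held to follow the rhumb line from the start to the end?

203.4°

Δψ = ln[tan(π/4+φ₂/2)/tan(π/4+φ₁/2)] = -0.4810
Δλ = -0.2077 rad (taken the short way round)
course = atan2(Δλ, Δψ) = 203.35°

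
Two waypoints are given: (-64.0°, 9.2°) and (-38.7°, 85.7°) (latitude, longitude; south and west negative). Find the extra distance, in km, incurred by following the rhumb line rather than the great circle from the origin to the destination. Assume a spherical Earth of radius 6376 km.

Great circle: cos σ = sin φ₁ sin φ₂ + cos φ₁ cos φ₂ cos Δλ,  σ = 0.8739 rad → d_gc = 5572.1 km
Rhumb line: Δψ = +0.7323, q = Δφ/Δψ = 0.6030, d_rh = R√(Δφ²+q²Δλ²) = 5854.4 km
Excess = 5854.4 − 5572.1 = 282.3 ≈ 282 km

282 km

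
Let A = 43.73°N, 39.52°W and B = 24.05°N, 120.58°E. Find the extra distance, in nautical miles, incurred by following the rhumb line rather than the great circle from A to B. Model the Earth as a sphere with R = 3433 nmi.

Great circle: cos σ = sin φ₁ sin φ₂ + cos φ₁ cos φ₂ cos Δλ,  σ = 1.9164 rad → d_gc = 6579.0 nmi
Rhumb line: Δψ = -0.4177, q = Δφ/Δψ = 0.8223, d_rh = R√(Δφ²+q²Δλ²) = 7975.6 nmi
Excess = 7975.6 − 6579.0 = 1396.6 ≈ 1397 nmi

1397 nmi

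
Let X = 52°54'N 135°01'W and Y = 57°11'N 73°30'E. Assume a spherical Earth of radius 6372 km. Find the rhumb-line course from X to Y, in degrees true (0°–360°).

272.8°

Δψ = ln[tan(π/4+φ₂/2)/tan(π/4+φ₁/2)] = +0.1306
Δλ = -2.6439 rad (taken the short way round)
course = atan2(Δλ, Δψ) = 272.83°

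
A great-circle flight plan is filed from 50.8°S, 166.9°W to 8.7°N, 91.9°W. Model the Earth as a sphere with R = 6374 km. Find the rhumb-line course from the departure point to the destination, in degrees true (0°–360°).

47.8°

Meridional parts: M(φ₁)=-1.0326, M(φ₂)=+0.1524 → ΔM = +1.1850;  Δλ = +1.3090 rad
tan C = Δλ / ΔM = +1.1046 → C = 47.85°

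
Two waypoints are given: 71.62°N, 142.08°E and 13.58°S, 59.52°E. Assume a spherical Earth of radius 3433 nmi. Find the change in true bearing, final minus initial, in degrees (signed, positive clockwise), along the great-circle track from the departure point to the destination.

-60.1°

Initial bearing θ₁ = atan2(sin Δλ cos φ₂, cos φ₁ sin φ₂ − sin φ₁ cos φ₂ cos Δλ) = 258.65°
Final bearing θ₂ = (initial bearing from the destination back to the start) + 180° = 198.54°
Δθ = θ₂ − θ₁ = -60.1°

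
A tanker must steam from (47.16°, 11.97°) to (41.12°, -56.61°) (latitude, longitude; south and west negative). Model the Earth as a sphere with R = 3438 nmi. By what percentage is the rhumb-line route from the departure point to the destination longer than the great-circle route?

Great circle: σ = 0.8376 rad → d_gc = Rσ = 2879.5 nmi
Rhumb: Δφ = -0.1054, Δλ = -1.1969, Δψ = -0.1471, q = Δφ/Δψ = 0.7167 → d_rh = R√(Δφ²+q²Δλ²) = 2971.4 nmi
Excess = (2971.4 − 2879.5) / 2879.5 = 91.9 / 2879.5 = 3.19% ≈ 3.2%

3.2%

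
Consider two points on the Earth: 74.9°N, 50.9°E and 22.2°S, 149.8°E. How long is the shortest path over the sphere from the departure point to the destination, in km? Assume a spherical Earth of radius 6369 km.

cos σ = sin φ₁ sin φ₂ + cos φ₁ cos φ₂ cos Δλ
      = sin(74.90°)sin(-22.20°) + cos(74.90°)cos(-22.20°)cos(98.90°) = -0.4021
σ = 113.710° → d = Rσ = 6369·1.98462 = 12640 km

12640 km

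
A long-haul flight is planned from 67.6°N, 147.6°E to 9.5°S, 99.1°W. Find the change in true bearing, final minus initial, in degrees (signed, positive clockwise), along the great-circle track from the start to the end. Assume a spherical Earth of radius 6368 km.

Initial bearing θ₁ = atan2(sin Δλ cos φ₂, cos φ₁ sin φ₂ − sin φ₁ cos φ₂ cos Δλ) = 71.80°
Final bearing θ₂ = (initial bearing from the destination back to the start) + 180° = 158.47°
Δθ = θ₂ − θ₁ = +86.7°

+86.7°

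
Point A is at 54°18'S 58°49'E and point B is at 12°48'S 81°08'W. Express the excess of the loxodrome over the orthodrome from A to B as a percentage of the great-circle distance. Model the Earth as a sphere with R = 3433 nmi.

13.7%

Great circle: σ = 1.8293 rad → d_gc = Rσ = 6280.1 nmi
Rhumb: Δφ = +0.7243, Δλ = -2.4426, Δψ = +0.9078, q = Δφ/Δψ = 0.7978 → d_rh = R√(Δφ²+q²Δλ²) = 7137.4 nmi
Excess = (7137.4 − 6280.1) / 6280.1 = 857.3 / 6280.1 = 13.651% ≈ 13.7%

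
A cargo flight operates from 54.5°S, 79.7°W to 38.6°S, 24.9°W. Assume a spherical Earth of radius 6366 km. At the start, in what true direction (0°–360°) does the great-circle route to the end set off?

89.6°

θ = atan2( sin Δλ·cos φ₂ ,  cos φ₁ sin φ₂ − sin φ₁ cos φ₂ cos Δλ )
  = atan2(+0.6386, +0.0045) = 89.60°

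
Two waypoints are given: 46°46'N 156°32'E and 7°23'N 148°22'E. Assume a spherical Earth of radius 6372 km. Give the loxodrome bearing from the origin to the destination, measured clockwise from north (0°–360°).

190.1°

Meridional parts: M(φ₁)=+0.9257, M(φ₂)=+0.1292 → ΔM = -0.7965;  Δλ = -0.1425 rad
tan C = Δλ / ΔM = +0.1790 → C = 190.15°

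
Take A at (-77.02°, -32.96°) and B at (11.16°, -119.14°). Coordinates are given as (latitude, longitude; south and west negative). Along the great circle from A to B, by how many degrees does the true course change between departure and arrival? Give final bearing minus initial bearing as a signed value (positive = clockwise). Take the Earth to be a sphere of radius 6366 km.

Initial bearing θ₁ = atan2(sin Δλ cos φ₂, cos φ₁ sin φ₂ − sin φ₁ cos φ₂ cos Δλ) = 276.25°
Final bearing θ₂ = (initial bearing from the destination back to the start) + 180° = 346.85°
Δθ = θ₂ − θ₁ = +70.6°

+70.6°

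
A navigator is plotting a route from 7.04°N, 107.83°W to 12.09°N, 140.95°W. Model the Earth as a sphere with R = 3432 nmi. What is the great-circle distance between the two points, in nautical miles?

cos σ = sin φ₁ sin φ₂ + cos φ₁ cos φ₂ cos Δλ
      = sin(7.04°)sin(12.09°) + cos(7.04°)cos(12.09°)cos(-33.12°) = 0.8384
σ = 33.023° → d = Rσ = 3432·0.57637 = 1978 nmi

1978 nmi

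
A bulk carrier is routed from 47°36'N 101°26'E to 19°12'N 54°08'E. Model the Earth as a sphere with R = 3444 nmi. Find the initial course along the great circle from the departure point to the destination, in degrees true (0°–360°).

250.1°

N = sin Δλ·cos φ₂ = -0.6940;  D = cos φ₁ sin φ₂ − sin φ₁ cos φ₂ cos Δλ = -0.2512
initial course = atan2(N, D) = 250.10°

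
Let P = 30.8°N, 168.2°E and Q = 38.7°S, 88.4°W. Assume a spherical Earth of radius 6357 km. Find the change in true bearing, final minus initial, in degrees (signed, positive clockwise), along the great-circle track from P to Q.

At departure: θ₁ = atan2(sin Δλ cos φ₂, cos φ₁ sin φ₂ − sin φ₁ cos φ₂ cos Δλ) = 120.35°
At arrival: θ₂ = atan2(sin Δλ cos φ₁, −cos φ₂ sin φ₁ + sin φ₂ cos φ₁ cos Δλ) = 108.23°
Δθ = θ₂ − θ₁ = -12.1°

-12.1°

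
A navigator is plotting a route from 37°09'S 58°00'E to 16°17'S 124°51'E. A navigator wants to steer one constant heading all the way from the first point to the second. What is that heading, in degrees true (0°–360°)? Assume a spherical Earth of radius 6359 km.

70.6°

Meridional parts: M(φ₁)=-0.6993, M(φ₂)=-0.2881 → ΔM = +0.4112;  Δλ = +1.1668 rad
tan C = Δλ / ΔM = +2.8377 → C = 70.59°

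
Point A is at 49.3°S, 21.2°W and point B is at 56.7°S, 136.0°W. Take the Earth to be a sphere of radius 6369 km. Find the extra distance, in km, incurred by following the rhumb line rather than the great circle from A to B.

Great circle: cos σ = sin φ₁ sin φ₂ + cos φ₁ cos φ₂ cos Δλ,  σ = 1.0662 rad → d_gc = 6790.4 km
Rhumb line: Δψ = -0.2153, q = Δφ/Δψ = 0.5999, d_rh = R√(Δφ²+q²Δλ²) = 7699.7 km
Excess = 7699.7 − 6790.4 = 909.3 ≈ 909 km

909 km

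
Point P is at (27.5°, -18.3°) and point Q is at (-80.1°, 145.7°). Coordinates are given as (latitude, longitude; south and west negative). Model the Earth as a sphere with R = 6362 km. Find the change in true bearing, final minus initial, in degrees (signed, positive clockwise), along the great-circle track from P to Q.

-158.8°

At departure: θ₁ = atan2(sin Δλ cos φ₂, cos φ₁ sin φ₂ − sin φ₁ cos φ₂ cos Δλ) = 176.60°
At arrival: θ₂ = atan2(sin Δλ cos φ₁, −cos φ₂ sin φ₁ + sin φ₂ cos φ₁ cos Δλ) = 17.82°
Δθ = θ₂ − θ₁ = -158.8°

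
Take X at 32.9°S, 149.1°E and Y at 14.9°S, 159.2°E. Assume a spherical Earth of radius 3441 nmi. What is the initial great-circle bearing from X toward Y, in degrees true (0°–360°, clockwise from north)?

θ = atan2( sin Δλ·cos φ₂ ,  cos φ₁ sin φ₂ − sin φ₁ cos φ₂ cos Δλ )
  = atan2(+0.1695, +0.3009) = 29.39°

29.4°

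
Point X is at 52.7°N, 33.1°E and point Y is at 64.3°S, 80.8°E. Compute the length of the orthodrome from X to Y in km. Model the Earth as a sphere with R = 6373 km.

13645 km

cos σ = sin φ₁ sin φ₂ + cos φ₁ cos φ₂ cos Δλ
      = sin(52.70°)sin(-64.30°) + cos(52.70°)cos(-64.30°)cos(47.70°) = -0.5399
σ = 122.678° → d = Rσ = 6373·2.14114 = 13645 km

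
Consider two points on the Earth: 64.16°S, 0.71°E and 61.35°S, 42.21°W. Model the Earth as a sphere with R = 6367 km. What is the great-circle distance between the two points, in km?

2163 km

cos σ = sin φ₁ sin φ₂ + cos φ₁ cos φ₂ cos Δλ
      = sin(-64.16°)sin(-61.35°) + cos(-64.16°)cos(-61.35°)cos(-42.92°) = 0.9429
σ = 19.463° → d = Rσ = 6367·0.33970 = 2163 km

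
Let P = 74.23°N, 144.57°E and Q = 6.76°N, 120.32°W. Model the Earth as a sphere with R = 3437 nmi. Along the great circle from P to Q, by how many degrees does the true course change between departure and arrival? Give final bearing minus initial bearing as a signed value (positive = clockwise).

+81.0°

At departure: θ₁ = atan2(sin Δλ cos φ₂, cos φ₁ sin φ₂ − sin φ₁ cos φ₂ cos Δλ) = 83.25°
At arrival: θ₂ = atan2(sin Δλ cos φ₁, −cos φ₂ sin φ₁ + sin φ₂ cos φ₁ cos Δλ) = 164.23°
Δθ = θ₂ − θ₁ = +81.0°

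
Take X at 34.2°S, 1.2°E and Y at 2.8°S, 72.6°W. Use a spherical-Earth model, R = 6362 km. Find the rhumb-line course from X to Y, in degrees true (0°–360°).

294.5°

Meridional parts: M(φ₁)=-0.6359, M(φ₂)=-0.0489 → ΔM = +0.5870;  Δλ = -1.2881 rad
tan C = Δλ / ΔM = -2.1944 → C = 294.50°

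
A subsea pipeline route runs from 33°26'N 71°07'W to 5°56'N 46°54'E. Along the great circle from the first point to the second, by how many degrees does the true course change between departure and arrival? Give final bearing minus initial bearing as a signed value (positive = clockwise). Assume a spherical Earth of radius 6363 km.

Initial bearing θ₁ = atan2(sin Δλ cos φ₂, cos φ₁ sin φ₂ − sin φ₁ cos φ₂ cos Δλ) = 68.62°
Final bearing θ₂ = (initial bearing from the destination back to the start) + 180° = 128.62°
Δθ = θ₂ − θ₁ = +60.0°

+60.0°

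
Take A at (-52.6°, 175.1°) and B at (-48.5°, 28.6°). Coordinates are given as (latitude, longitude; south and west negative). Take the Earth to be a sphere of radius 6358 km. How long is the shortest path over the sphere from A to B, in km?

cos σ = sin φ₁ sin φ₂ + cos φ₁ cos φ₂ cos Δλ
      = sin(-52.60°)sin(-48.50°) + cos(-52.60°)cos(-48.50°)cos(-146.50°) = 0.2594
σ = 74.967° → d = Rσ = 6358·1.30842 = 8319 km

8319 km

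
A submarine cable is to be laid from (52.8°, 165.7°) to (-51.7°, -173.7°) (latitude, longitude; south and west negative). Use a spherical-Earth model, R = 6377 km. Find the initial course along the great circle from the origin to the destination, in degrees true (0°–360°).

166.9°

θ = atan2( sin Δλ·cos φ₂ ,  cos φ₁ sin φ₂ − sin φ₁ cos φ₂ cos Δλ )
  = atan2(+0.2181, -0.9366) = 166.89°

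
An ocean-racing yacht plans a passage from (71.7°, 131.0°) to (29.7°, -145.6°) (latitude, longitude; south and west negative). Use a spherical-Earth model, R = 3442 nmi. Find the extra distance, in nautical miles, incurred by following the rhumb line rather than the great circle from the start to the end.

Great circle: cos σ = sin φ₁ sin φ₂ + cos φ₁ cos φ₂ cos Δλ,  σ = 1.0452 rad → d_gc = 3597.5 nmi
Rhumb line: Δψ = -1.2827, q = Δφ/Δψ = 0.5715, d_rh = R√(Δφ²+q²Δλ²) = 3816.4 nmi
Excess = 3816.4 − 3597.5 = 218.9 ≈ 219 nmi

219 nmi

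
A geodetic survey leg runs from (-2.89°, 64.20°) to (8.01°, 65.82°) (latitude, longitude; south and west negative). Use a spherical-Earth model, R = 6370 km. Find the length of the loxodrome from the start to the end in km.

Rhumb course C = atan2(Δλ, Δψ) with Δψ = ln[tan(π/4+φ₂/2)/tan(π/4+φ₁/2)] = +0.1907, Δλ = +0.0283 → C = 8.43°
d = R·|Δφ| / |cos C| = 6370·0.19024 / 0.98919 = 1225 km

1225 km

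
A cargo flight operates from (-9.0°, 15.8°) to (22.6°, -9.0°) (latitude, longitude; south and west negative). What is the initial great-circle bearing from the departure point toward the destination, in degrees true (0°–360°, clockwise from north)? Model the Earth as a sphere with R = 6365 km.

322.8°

N = sin Δλ·cos φ₂ = -0.3872;  D = cos φ₁ sin φ₂ − sin φ₁ cos φ₂ cos Δλ = +0.5107
initial course = atan2(N, D) = 322.83°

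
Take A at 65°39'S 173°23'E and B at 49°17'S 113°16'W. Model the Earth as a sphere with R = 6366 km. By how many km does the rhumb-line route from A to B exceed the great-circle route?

Great circle: cos σ = sin φ₁ sin φ₂ + cos φ₁ cos φ₂ cos Δλ,  σ = 0.6957 rad → d_gc = 4429.0 km
Rhumb line: Δψ = +0.5423, q = Δφ/Δψ = 0.5268, d_rh = R√(Δφ²+q²Δλ²) = 4662.4 km
Excess = 4662.4 − 4429.0 = 233.4 ≈ 233 km

233 km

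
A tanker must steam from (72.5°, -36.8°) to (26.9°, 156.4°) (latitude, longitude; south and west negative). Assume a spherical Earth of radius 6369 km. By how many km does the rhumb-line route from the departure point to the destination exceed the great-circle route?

2895 km

Great circle: cos σ = sin φ₁ sin φ₂ + cos φ₁ cos φ₂ cos Δλ,  σ = 1.3995 rad → d_gc = 8913.7 km
Rhumb line: Δψ = -1.3836, q = Δφ/Δψ = 0.5752, d_rh = R√(Δφ²+q²Δλ²) = 11808.6 km
Excess = 11808.6 − 8913.7 = 2894.9 ≈ 2895 km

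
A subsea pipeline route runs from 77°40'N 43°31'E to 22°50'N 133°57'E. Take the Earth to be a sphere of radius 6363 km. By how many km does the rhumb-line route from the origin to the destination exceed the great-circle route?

538 km

Great circle: cos σ = sin φ₁ sin φ₂ + cos φ₁ cos φ₂ cos Δλ,  σ = 1.1836 rad → d_gc = 7531.15 km
Rhumb line: Δψ = -1.8157, q = Δφ/Δψ = 0.5271, d_rh = R√(Δφ²+q²Δλ²) = 8068.71 km
Excess = 8068.71 − 7531.15 = 537.56 ≈ 538 km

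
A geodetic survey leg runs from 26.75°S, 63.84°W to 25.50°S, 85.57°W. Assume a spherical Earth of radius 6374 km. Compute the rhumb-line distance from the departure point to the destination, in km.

Rhumb course C = atan2(Δλ, Δψ) with Δψ = ln[tan(π/4+φ₂/2)/tan(π/4+φ₁/2)] = +0.0243, Δλ = -0.3793 → C = 273.67°
d = R·|Δφ| / |cos C| = 6374·0.02182 / 0.06394 = 2175 km

2175 km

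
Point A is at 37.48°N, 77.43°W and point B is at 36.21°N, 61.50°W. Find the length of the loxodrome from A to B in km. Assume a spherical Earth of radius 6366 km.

Δψ = ln[tan(π/4+φ₂/2)/tan(π/4+φ₁/2)] = -0.0277;  Δφ = -0.0222 rad,  Δλ = +0.2780 rad
q = Δφ/Δψ = 0.8002
d = R·√(Δφ² + q²Δλ²) = 6366·0.22359 = 1423 km

1423 km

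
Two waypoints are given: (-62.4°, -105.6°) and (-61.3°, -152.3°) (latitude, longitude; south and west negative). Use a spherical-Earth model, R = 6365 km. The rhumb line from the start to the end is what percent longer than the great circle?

2.2%

Great circle: σ = 0.3766 rad → d_gc = Rσ = 2397.2 km
Rhumb: Δφ = +0.0192, Δλ = -0.8151, Δψ = +0.0407, q = Δφ/Δψ = 0.4717 → d_rh = R√(Δφ²+q²Δλ²) = 2450.3 km
Excess = (2450.3 − 2397.2) / 2397.2 = 53.1 / 2397.2 = 2.22% ≈ 2.2%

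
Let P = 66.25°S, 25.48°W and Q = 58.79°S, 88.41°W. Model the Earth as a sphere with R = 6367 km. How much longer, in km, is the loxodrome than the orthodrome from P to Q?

Great circle: cos σ = sin φ₁ sin φ₂ + cos φ₁ cos φ₂ cos Δλ,  σ = 0.4995 rad → d_gc = 3180.4 km
Rhumb line: Δψ = +0.2839, q = Δφ/Δψ = 0.4587, d_rh = R√(Δφ²+q²Δλ²) = 3313.1 km
Excess = 3313.1 − 3180.4 = 132.7 ≈ 133 km

133 km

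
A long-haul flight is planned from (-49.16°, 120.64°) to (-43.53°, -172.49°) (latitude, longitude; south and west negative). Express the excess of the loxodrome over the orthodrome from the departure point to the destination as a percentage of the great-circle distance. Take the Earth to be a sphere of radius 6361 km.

3.2%

Great circle: σ = 0.7851 rad → d_gc = Rσ = 4994.2 km
Rhumb: Δφ = +0.0983, Δλ = +1.1671, Δψ = +0.1425, q = Δφ/Δψ = 0.6894 → d_rh = R√(Δφ²+q²Δλ²) = 5156.3 km
Excess = (5156.3 − 4994.2) / 4994.2 = 162.1 / 4994.2 = 3.246% ≈ 3.2%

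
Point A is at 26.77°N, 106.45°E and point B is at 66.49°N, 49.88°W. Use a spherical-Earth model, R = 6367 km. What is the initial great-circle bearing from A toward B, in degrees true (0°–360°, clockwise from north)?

350.7°

N = sin Δλ·cos φ₂ = -0.1601;  D = cos φ₁ sin φ₂ − sin φ₁ cos φ₂ cos Δλ = +0.9833
initial course = atan2(N, D) = 350.75°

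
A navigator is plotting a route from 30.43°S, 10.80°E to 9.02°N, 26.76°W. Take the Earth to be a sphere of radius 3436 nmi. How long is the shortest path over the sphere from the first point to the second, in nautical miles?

Haversine: a = sin²(Δφ/2)+cos φ₁ cos φ₂ sin²(Δλ/2) = 0.20217;  σ = 2·atan2(√a,√(1−a))
σ = 53.440° → d = Rσ = 3436·0.93271 = 3205 nmi

3205 nmi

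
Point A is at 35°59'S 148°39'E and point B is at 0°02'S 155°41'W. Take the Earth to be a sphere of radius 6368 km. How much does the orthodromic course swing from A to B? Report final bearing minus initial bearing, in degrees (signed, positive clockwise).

Initial bearing θ₁ = atan2(sin Δλ cos φ₂, cos φ₁ sin φ₂ − sin φ₁ cos φ₂ cos Δλ) = 68.16°
Final bearing θ₂ = (initial bearing from the destination back to the start) + 180° = 48.69°
Δθ = θ₂ − θ₁ = -19.5°

-19.5°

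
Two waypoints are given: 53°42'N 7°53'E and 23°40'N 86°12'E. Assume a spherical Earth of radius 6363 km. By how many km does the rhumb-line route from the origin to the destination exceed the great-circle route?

Great circle: cos σ = sin φ₁ sin φ₂ + cos φ₁ cos φ₂ cos Δλ,  σ = 1.1226 rad → d_gc = 7143.3 km
Rhumb line: Δψ = -0.6900, q = Δφ/Δψ = 0.7597, d_rh = R√(Δφ²+q²Δλ²) = 7401.7 km
Excess = 7401.7 − 7143.3 = 258.4 ≈ 258 km

258 km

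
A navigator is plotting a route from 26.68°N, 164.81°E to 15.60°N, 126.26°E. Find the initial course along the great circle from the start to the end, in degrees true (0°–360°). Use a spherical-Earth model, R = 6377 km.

N = sin Δλ·cos φ₂ = -0.6002;  D = cos φ₁ sin φ₂ − sin φ₁ cos φ₂ cos Δλ = -0.0979
initial course = atan2(N, D) = 260.73°

260.7°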